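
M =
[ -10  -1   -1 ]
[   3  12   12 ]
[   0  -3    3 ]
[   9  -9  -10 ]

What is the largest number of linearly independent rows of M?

Row reduce to echelon form.
R2 ← R2 + (3/10)·R1: [0, 117/10, 117/10]
R4 ← R4 + (9/10)·R1: [0, -99/10, -109/10]
R3 ← R3 + (10/39)·R2: [0, 0, 6]
R4 ← R4 + (11/13)·R2: [0, 0, -1]
R4 ← R4 + (1/6)·R3: [0, 0, 0]
Echelon form has 3 nonzero rows, so rank(M) = 3.
The rank gives the maximum number of linearly independent rows: 3.

3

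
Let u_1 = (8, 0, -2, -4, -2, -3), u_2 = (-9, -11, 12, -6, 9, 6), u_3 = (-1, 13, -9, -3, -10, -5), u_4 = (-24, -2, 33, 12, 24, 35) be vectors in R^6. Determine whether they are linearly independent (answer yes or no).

Form the matrix with these vectors as rows and row reduce.
R2 ← R2 + (9/8)·R1: [0, -11, 39/4, -21/2, 27/4, 21/8]
R3 ← R3 + (1/8)·R1: [0, 13, -37/4, -7/2, -41/4, -43/8]
R4 ← R4 + (3)·R1: [0, -2, 27, 0, 18, 26]
R3 ← R3 + (13/11)·R2: [0, 0, 25/11, -175/11, -25/11, -25/11]
R4 ← R4 − (2/11)·R2: [0, 0, 555/22, 21/11, 369/22, 1123/44]
R4 ← R4 − (111/10)·R3: [0, 0, 0, 357/2, 42, 203/4]
4 nonzero rows, so the 4 vectors span a space of dimension 4.
Since 4 = 4, the vectors are linearly independent.

yes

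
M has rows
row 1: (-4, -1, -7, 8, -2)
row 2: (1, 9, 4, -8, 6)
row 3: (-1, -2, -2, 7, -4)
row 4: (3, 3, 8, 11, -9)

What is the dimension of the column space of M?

Row reduce to echelon form.
R2 ← R2 + (1/4)·R1: [0, 35/4, 9/4, -6, 11/2]
R3 ← R3 − (1/4)·R1: [0, -7/4, -1/4, 5, -7/2]
R4 ← R4 + (3/4)·R1: [0, 9/4, 11/4, 17, -21/2]
R3 ← R3 + (1/5)·R2: [0, 0, 1/5, 19/5, -12/5]
R4 ← R4 − (9/35)·R2: [0, 0, 76/35, 649/35, -417/35]
R4 ← R4 − (76/7)·R3: [0, 0, 0, -159/7, 99/7]
Echelon form has 4 nonzero rows, so rank(M) = 4.
The column space has dimension equal to the rank: 4.

4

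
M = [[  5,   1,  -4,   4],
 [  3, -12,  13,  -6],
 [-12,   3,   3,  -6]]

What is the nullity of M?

2

Row reduce to echelon form.
R2 ← R2 − (3/5)·R1: [0, -63/5, 77/5, -42/5]
R3 ← R3 + (12/5)·R1: [0, 27/5, -33/5, 18/5]
R3 ← R3 + (3/7)·R2: [0, 0, 0, 0]
2 nonzero rows, so rank(M) = 2.
M has 4 columns; by rank–nullity, nullity = 4 − 2 = 2.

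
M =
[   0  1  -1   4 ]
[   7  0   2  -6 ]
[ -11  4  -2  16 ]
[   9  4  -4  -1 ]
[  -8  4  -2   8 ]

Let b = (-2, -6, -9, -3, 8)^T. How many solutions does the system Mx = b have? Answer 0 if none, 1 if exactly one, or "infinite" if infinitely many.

0

Row reduce the augmented matrix [M | b].
Swap R1 ↔ R2
R3 ← R3 + (11/7)·R1: [0, 4, 8/7, 46/7, -129/7]
R4 ← R4 − (9/7)·R1: [0, 4, -46/7, 47/7, 33/7]
R5 ← R5 + (8/7)·R1: [0, 4, 2/7, 8/7, 8/7]
R3 ← R3 − (4)·R2: [0, 0, 36/7, -66/7, -73/7]
R4 ← R4 − (4)·R2: [0, 0, -18/7, -65/7, 89/7]
R5 ← R5 − (4)·R2: [0, 0, 30/7, -104/7, 64/7]
R4 ← R4 + (1/2)·R3: [0, 0, 0, -14, 15/2]
R5 ← R5 − (5/6)·R3: [0, 0, 0, -7, 107/6]
R5 ← R5 − (1/2)·R4: [0, 0, 0, 0, 169/12]
The echelon form has 5 nonzero rows; the last pivot sits in the augmented column, so rank(M) = 4 but rank([M|b]) = 5.
Since the ranks differ, the system is inconsistent.
It has no solutions.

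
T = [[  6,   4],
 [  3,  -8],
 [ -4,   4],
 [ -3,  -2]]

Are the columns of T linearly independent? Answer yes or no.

yes

Row reduce T to echelon form.
R2 ← R2 − (1/2)·R1: [0, -10]
R3 ← R3 + (2/3)·R1: [0, 20/3]
R4 ← R4 + (1/2)·R1: [0, 0]
R3 ← R3 + (2/3)·R2: [0, 0]
2 pivots among 2 columns.
Every column is a pivot column, so the columns are linearly independent.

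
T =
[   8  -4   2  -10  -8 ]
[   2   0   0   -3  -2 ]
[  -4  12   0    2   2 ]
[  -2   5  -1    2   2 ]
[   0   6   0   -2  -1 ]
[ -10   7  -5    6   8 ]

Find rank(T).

Row reduce to echelon form.
R2 ← R2 − (1/4)·R1: [0, 1, -1/2, -1/2, 0]
R3 ← R3 + (1/2)·R1: [0, 10, 1, -3, -2]
R4 ← R4 + (1/4)·R1: [0, 4, -1/2, -1/2, 0]
R6 ← R6 + (5/4)·R1: [0, 2, -5/2, -13/2, -2]
R3 ← R3 − (10)·R2: [0, 0, 6, 2, -2]
R4 ← R4 − (4)·R2: [0, 0, 3/2, 3/2, 0]
R5 ← R5 − (6)·R2: [0, 0, 3, 1, -1]
R6 ← R6 − (2)·R2: [0, 0, -3/2, -11/2, -2]
R4 ← R4 − (1/4)·R3: [0, 0, 0, 1, 1/2]
R5 ← R5 − (1/2)·R3: [0, 0, 0, 0, 0]
R6 ← R6 + (1/4)·R3: [0, 0, 0, -5, -5/2]
R6 ← R6 + (5)·R4: [0, 0, 0, 0, 0]
Echelon form has 4 nonzero rows, so rank(T) = 4.

4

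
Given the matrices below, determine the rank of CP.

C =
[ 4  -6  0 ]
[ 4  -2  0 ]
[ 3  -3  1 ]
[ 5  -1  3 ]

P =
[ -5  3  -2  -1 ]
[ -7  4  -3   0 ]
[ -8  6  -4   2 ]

3

First compute CP:
[[ 22, -12,  10,  -4],
 [ -6,   4,  -2,  -4],
 [ -2,   3,  -1,  -1],
 [-42,  29, -19,   1]]
Now row reduce the product.
R2 ← R2 + (3/11)·R1: [0, 8/11, 8/11, -56/11]
R3 ← R3 + (1/11)·R1: [0, 21/11, -1/11, -15/11]
R4 ← R4 + (21/11)·R1: [0, 67/11, 1/11, -73/11]
R3 ← R3 − (21/8)·R2: [0, 0, -2, 12]
R4 ← R4 − (67/8)·R2: [0, 0, -6, 36]
R4 ← R4 − (3)·R3: [0, 0, 0, 0]
3 nonzero rows, so rank(CP) = 3.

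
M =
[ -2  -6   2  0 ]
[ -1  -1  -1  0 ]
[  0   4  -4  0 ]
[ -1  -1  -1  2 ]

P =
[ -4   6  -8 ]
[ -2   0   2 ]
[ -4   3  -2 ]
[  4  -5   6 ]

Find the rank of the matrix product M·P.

First compute MP:
[[ 12,  -6,   0],
 [ 10,  -9,   8],
 [  8, -12,  16],
 [ 18, -19,  20]]
Now row reduce the product.
R2 ← R2 − (5/6)·R1: [0, -4, 8]
R3 ← R3 − (2/3)·R1: [0, -8, 16]
R4 ← R4 − (3/2)·R1: [0, -10, 20]
R3 ← R3 − (2)·R2: [0, 0, 0]
R4 ← R4 − (5/2)·R2: [0, 0, 0]
2 nonzero rows, so rank(MP) = 2.

2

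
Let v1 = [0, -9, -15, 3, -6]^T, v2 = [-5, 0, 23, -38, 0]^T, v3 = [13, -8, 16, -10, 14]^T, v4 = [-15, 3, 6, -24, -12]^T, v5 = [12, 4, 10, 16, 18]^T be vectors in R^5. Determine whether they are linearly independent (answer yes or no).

yes

Form the matrix with these vectors as rows and row reduce.
Swap R1 ↔ R2
R3 ← R3 + (13/5)·R1: [0, -8, 379/5, -544/5, 14]
R4 ← R4 − (3)·R1: [0, 3, -63, 90, -12]
R5 ← R5 + (12/5)·R1: [0, 4, 326/5, -376/5, 18]
R3 ← R3 − (8/9)·R2: [0, 0, 1337/15, -1672/15, 58/3]
R4 ← R4 + (1/3)·R2: [0, 0, -68, 91, -14]
R5 ← R5 + (4/9)·R2: [0, 0, 878/15, -1108/15, 46/3]
R4 ← R4 + (1020/1337)·R3: [0, 0, 0, 7971/1337, 1002/1337]
R5 ← R5 − (878/1337)·R3: [0, 0, 0, -892/1337, 3526/1337]
R5 ← R5 + (892/7971)·R4: [0, 0, 0, 0, 7230/2657]
5 nonzero rows, so the 5 vectors span a space of dimension 5.
Since 5 = 5, the vectors are linearly independent.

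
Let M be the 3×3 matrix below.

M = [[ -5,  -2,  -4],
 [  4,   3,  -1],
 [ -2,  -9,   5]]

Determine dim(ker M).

0

Row reduce to echelon form.
R2 ← R2 + (4/5)·R1: [0, 7/5, -21/5]
R3 ← R3 − (2/5)·R1: [0, -41/5, 33/5]
R3 ← R3 + (41/7)·R2: [0, 0, -18]
3 nonzero rows, so rank(M) = 3.
M has 3 columns; by rank–nullity, nullity = 3 − 3 = 0.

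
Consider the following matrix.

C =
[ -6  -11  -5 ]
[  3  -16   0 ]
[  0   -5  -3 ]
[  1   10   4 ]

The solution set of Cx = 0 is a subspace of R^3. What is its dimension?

Row reduce to echelon form.
R2 ← R2 + (1/2)·R1: [0, -43/2, -5/2]
R4 ← R4 + (1/6)·R1: [0, 49/6, 19/6]
R3 ← R3 − (10/43)·R2: [0, 0, -104/43]
R4 ← R4 + (49/129)·R2: [0, 0, 286/129]
R4 ← R4 + (11/12)·R3: [0, 0, 0]
3 nonzero rows, so rank(C) = 3.
C has 3 columns; by rank–nullity, nullity = 3 − 3 = 0.

0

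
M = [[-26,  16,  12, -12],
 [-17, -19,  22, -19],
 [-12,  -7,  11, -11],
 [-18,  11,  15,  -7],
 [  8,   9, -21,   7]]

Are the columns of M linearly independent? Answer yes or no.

yes

Row reduce M to echelon form.
R2 ← R2 − (17/26)·R1: [0, -383/13, 184/13, -145/13]
R3 ← R3 − (6/13)·R1: [0, -187/13, 71/13, -71/13]
R4 ← R4 − (9/13)·R1: [0, -1/13, 87/13, 17/13]
R5 ← R5 + (4/13)·R1: [0, 181/13, -225/13, 43/13]
R3 ← R3 − (187/383)·R2: [0, 0, -555/383, -6/383]
R4 ← R4 − (1/383)·R2: [0, 0, 2549/383, 512/383]
R5 ← R5 + (181/383)·R2: [0, 0, -4067/383, -752/383]
R4 ← R4 + (2549/555)·R3: [0, 0, 0, 234/185]
R5 ← R5 − (4067/555)·R3: [0, 0, 0, -342/185]
R5 ← R5 + (19/13)·R4: [0, 0, 0, 0]
4 pivots among 4 columns.
Every column is a pivot column, so the columns are linearly independent.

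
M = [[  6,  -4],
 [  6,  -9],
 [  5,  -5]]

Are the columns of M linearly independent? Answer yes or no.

Row reduce M to echelon form.
R2 ← R2 − R1: [0, -5]
R3 ← R3 − (5/6)·R1: [0, -5/3]
R3 ← R3 − (1/3)·R2: [0, 0]
2 pivots among 2 columns.
Every column is a pivot column, so the columns are linearly independent.

yes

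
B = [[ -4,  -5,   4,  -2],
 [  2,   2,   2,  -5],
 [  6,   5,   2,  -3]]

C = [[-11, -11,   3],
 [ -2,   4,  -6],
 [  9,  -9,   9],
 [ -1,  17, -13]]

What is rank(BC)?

First compute BC:
[[ 92, -46,  80],
 [ -3, -117,  77],
 [-55, -115,  45]]
Now row reduce the product.
R2 ← R2 + (3/92)·R1: [0, -237/2, 1831/23]
R3 ← R3 + (55/92)·R1: [0, -285/2, 2135/23]
R3 ← R3 − (95/79)·R2: [0, 0, -5280/1817]
3 nonzero rows, so rank(BC) = 3.

3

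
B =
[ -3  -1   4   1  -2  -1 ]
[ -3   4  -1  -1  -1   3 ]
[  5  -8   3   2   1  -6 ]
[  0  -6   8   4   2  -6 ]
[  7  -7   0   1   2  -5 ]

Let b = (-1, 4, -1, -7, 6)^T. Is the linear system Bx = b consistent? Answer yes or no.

no

Row reduce the augmented matrix [B | b].
R2 ← R2 − R1: [0, 5, -5, -2, 1, 4, 5]
R3 ← R3 + (5/3)·R1: [0, -29/3, 29/3, 11/3, -7/3, -23/3, -8/3]
R5 ← R5 + (7/3)·R1: [0, -28/3, 28/3, 10/3, -8/3, -22/3, 11/3]
R3 ← R3 + (29/15)·R2: [0, 0, 0, -1/5, -2/5, 1/15, 7]
R4 ← R4 + (6/5)·R2: [0, 0, 2, 8/5, 16/5, -6/5, -1]
R5 ← R5 + (28/15)·R2: [0, 0, 0, -2/5, -4/5, 2/15, 13]
Swap R3 ↔ R4
R5 ← R5 − (2)·R4: [0, 0, 0, 0, 0, 0, -1]
The echelon form has 5 nonzero rows; the last pivot sits in the augmented column, so rank(B) = 4 but rank([B|b]) = 5.
Since the ranks differ, the system is inconsistent.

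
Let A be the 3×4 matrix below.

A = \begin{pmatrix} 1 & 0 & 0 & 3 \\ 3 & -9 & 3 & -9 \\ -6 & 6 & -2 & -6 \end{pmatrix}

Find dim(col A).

2

Row reduce to echelon form.
R2 ← R2 − (3)·R1: [0, -9, 3, -18]
R3 ← R3 + (6)·R1: [0, 6, -2, 12]
R3 ← R3 + (2/3)·R2: [0, 0, 0, 0]
Echelon form has 2 nonzero rows, so rank(A) = 2.
The column space has dimension equal to the rank: 2.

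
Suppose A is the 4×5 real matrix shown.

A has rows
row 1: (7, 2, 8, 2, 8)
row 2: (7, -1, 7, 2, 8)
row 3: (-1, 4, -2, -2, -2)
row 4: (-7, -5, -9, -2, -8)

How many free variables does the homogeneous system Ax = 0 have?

2

Row reduce to echelon form.
R2 ← R2 − R1: [0, -3, -1, 0, 0]
R3 ← R3 + (1/7)·R1: [0, 30/7, -6/7, -12/7, -6/7]
R4 ← R4 + R1: [0, -3, -1, 0, 0]
R3 ← R3 + (10/7)·R2: [0, 0, -16/7, -12/7, -6/7]
R4 ← R4 − R2: [0, 0, 0, 0, 0]
3 nonzero rows, so rank(A) = 3.
A has 5 columns; by rank–nullity, nullity = 5 − 3 = 2.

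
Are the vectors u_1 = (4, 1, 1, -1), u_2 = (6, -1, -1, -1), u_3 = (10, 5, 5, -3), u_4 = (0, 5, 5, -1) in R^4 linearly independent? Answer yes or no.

Form the matrix with these vectors as rows and row reduce.
R2 ← R2 − (3/2)·R1: [0, -5/2, -5/2, 1/2]
R3 ← R3 − (5/2)·R1: [0, 5/2, 5/2, -1/2]
R3 ← R3 + R2: [0, 0, 0, 0]
R4 ← R4 + (2)·R2: [0, 0, 0, 0]
2 nonzero rows, so the 4 vectors span a space of dimension 2.
Since 2 < 4, the vectors are linearly dependent.

no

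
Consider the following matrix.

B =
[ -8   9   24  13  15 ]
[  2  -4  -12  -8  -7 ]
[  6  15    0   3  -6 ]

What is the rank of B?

Row reduce to echelon form.
R2 ← R2 + (1/4)·R1: [0, -7/4, -6, -19/4, -13/4]
R3 ← R3 + (3/4)·R1: [0, 87/4, 18, 51/4, 21/4]
R3 ← R3 + (87/7)·R2: [0, 0, -396/7, -324/7, -246/7]
Echelon form has 3 nonzero rows, so rank(B) = 3.

3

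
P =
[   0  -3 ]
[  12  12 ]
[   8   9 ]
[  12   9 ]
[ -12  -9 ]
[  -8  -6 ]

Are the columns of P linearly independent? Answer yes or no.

Row reduce P to echelon form.
Swap R1 ↔ R2
R3 ← R3 − (2/3)·R1: [0, 1]
R4 ← R4 − R1: [0, -3]
R5 ← R5 + R1: [0, 3]
R6 ← R6 + (2/3)·R1: [0, 2]
R3 ← R3 + (1/3)·R2: [0, 0]
R4 ← R4 − R2: [0, 0]
R5 ← R5 + R2: [0, 0]
R6 ← R6 + (2/3)·R2: [0, 0]
2 pivots among 2 columns.
Every column is a pivot column, so the columns are linearly independent.

yes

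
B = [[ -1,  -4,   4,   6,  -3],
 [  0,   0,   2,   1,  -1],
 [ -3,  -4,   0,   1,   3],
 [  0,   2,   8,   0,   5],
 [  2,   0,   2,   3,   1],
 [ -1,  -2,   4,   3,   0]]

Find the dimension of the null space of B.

1

Row reduce to echelon form.
R3 ← R3 − (3)·R1: [0, 8, -12, -17, 12]
R5 ← R5 + (2)·R1: [0, -8, 10, 15, -5]
R6 ← R6 − R1: [0, 2, 0, -3, 3]
Swap R2 ↔ R3
R4 ← R4 − (1/4)·R2: [0, 0, 11, 17/4, 2]
R5 ← R5 + R2: [0, 0, -2, -2, 7]
R6 ← R6 − (1/4)·R2: [0, 0, 3, 5/4, 0]
R4 ← R4 − (11/2)·R3: [0, 0, 0, -5/4, 15/2]
R5 ← R5 + R3: [0, 0, 0, -1, 6]
R6 ← R6 − (3/2)·R3: [0, 0, 0, -1/4, 3/2]
R5 ← R5 − (4/5)·R4: [0, 0, 0, 0, 0]
R6 ← R6 − (1/5)·R4: [0, 0, 0, 0, 0]
4 nonzero rows, so rank(B) = 4.
B has 5 columns; by rank–nullity, nullity = 5 − 4 = 1.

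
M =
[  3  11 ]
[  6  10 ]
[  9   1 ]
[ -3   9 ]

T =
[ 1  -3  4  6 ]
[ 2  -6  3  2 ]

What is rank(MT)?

First compute MT:
[[ 25, -75,  45,  40],
 [ 26, -78,  54,  56],
 [ 11, -33,  39,  56],
 [ 15, -45,  15,   0]]
Now row reduce the product.
R2 ← R2 − (26/25)·R1: [0, 0, 36/5, 72/5]
R3 ← R3 − (11/25)·R1: [0, 0, 96/5, 192/5]
R4 ← R4 − (3/5)·R1: [0, 0, -12, -24]
R3 ← R3 − (8/3)·R2: [0, 0, 0, 0]
R4 ← R4 + (5/3)·R2: [0, 0, 0, 0]
2 nonzero rows, so rank(MT) = 2.

2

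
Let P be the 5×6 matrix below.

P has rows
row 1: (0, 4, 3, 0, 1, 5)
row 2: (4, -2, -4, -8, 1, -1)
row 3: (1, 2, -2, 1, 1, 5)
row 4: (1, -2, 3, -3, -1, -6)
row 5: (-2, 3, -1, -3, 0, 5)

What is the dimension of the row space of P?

5

Row reduce to echelon form.
Swap R1 ↔ R2
R3 ← R3 − (1/4)·R1: [0, 5/2, -1, 3, 3/4, 21/4]
R4 ← R4 − (1/4)·R1: [0, -3/2, 4, -1, -5/4, -23/4]
R5 ← R5 + (1/2)·R1: [0, 2, -3, -7, 1/2, 9/2]
R3 ← R3 − (5/8)·R2: [0, 0, -23/8, 3, 1/8, 17/8]
R4 ← R4 + (3/8)·R2: [0, 0, 41/8, -1, -7/8, -31/8]
R5 ← R5 − (1/2)·R2: [0, 0, -9/2, -7, 0, 2]
R4 ← R4 + (41/23)·R3: [0, 0, 0, 100/23, -15/23, -2/23]
R5 ← R5 − (36/23)·R3: [0, 0, 0, -269/23, -9/46, -61/46]
R5 ← R5 + (269/100)·R4: [0, 0, 0, 0, -39/20, -39/25]
Echelon form has 5 nonzero rows, so rank(P) = 5.
The row space has dimension equal to the rank: 5.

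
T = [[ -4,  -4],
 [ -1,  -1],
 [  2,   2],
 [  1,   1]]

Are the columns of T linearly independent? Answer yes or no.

Row reduce T to echelon form.
R2 ← R2 − (1/4)·R1: [0, 0]
R3 ← R3 + (1/2)·R1: [0, 0]
R4 ← R4 + (1/4)·R1: [0, 0]
1 pivot among 2 columns.
Only 1 < 2 pivot columns, so the columns are linearly dependent.

no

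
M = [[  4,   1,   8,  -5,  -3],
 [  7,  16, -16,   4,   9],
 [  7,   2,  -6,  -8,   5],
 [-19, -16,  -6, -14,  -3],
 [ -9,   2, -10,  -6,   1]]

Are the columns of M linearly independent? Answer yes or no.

no

Row reduce M to echelon form.
R2 ← R2 − (7/4)·R1: [0, 57/4, -30, 51/4, 57/4]
R3 ← R3 − (7/4)·R1: [0, 1/4, -20, 3/4, 41/4]
R4 ← R4 + (19/4)·R1: [0, -45/4, 32, -151/4, -69/4]
R5 ← R5 + (9/4)·R1: [0, 17/4, 8, -69/4, -23/4]
R3 ← R3 − (1/57)·R2: [0, 0, -370/19, 10/19, 10]
R4 ← R4 + (15/19)·R2: [0, 0, 158/19, -526/19, -6]
R5 ← R5 − (17/57)·R2: [0, 0, 322/19, -400/19, -10]
R4 ← R4 + (79/185)·R3: [0, 0, 0, -1016/37, -64/37]
R5 ← R5 + (161/185)·R3: [0, 0, 0, -762/37, -48/37]
R5 ← R5 − (3/4)·R4: [0, 0, 0, 0, 0]
4 pivots among 5 columns.
Only 4 < 5 pivot columns, so the columns are linearly dependent.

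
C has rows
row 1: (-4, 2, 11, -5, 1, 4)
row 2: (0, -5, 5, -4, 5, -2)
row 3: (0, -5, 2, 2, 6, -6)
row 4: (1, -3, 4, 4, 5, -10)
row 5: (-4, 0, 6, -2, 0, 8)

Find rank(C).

Row reduce to echelon form.
R4 ← R4 + (1/4)·R1: [0, -5/2, 27/4, 11/4, 21/4, -9]
R5 ← R5 − R1: [0, -2, -5, 3, -1, 4]
R3 ← R3 − R2: [0, 0, -3, 6, 1, -4]
R4 ← R4 − (1/2)·R2: [0, 0, 17/4, 19/4, 11/4, -8]
R5 ← R5 − (2/5)·R2: [0, 0, -7, 23/5, -3, 24/5]
R4 ← R4 + (17/12)·R3: [0, 0, 0, 53/4, 25/6, -41/3]
R5 ← R5 − (7/3)·R3: [0, 0, 0, -47/5, -16/3, 212/15]
R5 ← R5 + (188/265)·R4: [0, 0, 0, 0, -126/53, 1176/265]
Echelon form has 5 nonzero rows, so rank(C) = 5.

5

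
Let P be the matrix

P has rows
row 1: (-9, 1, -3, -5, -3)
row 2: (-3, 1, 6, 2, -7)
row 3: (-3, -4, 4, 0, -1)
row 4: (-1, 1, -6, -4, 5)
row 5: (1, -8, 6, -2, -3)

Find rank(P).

Row reduce to echelon form.
R2 ← R2 − (1/3)·R1: [0, 2/3, 7, 11/3, -6]
R3 ← R3 − (1/3)·R1: [0, -13/3, 5, 5/3, 0]
R4 ← R4 − (1/9)·R1: [0, 8/9, -17/3, -31/9, 16/3]
R5 ← R5 + (1/9)·R1: [0, -71/9, 17/3, -23/9, -10/3]
R3 ← R3 + (13/2)·R2: [0, 0, 101/2, 51/2, -39]
R4 ← R4 − (4/3)·R2: [0, 0, -15, -25/3, 40/3]
R5 ← R5 + (71/6)·R2: [0, 0, 177/2, 245/6, -223/3]
R4 ← R4 + (30/101)·R3: [0, 0, 0, -230/303, 530/303]
R5 ← R5 − (177/101)·R3: [0, 0, 0, -1168/303, -1814/303]
R5 ← R5 − (584/115)·R4: [0, 0, 0, 0, -342/23]
Echelon form has 5 nonzero rows, so rank(P) = 5.

5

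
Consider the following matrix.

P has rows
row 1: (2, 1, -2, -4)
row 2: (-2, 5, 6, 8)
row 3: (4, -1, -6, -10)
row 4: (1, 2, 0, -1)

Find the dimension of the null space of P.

2

Row reduce to echelon form.
R2 ← R2 + R1: [0, 6, 4, 4]
R3 ← R3 − (2)·R1: [0, -3, -2, -2]
R4 ← R4 − (1/2)·R1: [0, 3/2, 1, 1]
R3 ← R3 + (1/2)·R2: [0, 0, 0, 0]
R4 ← R4 − (1/4)·R2: [0, 0, 0, 0]
2 nonzero rows, so rank(P) = 2.
P has 4 columns; by rank–nullity, nullity = 4 − 2 = 2.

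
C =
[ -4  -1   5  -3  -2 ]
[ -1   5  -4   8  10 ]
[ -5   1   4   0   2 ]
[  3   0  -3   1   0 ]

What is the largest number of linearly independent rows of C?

2

Row reduce to echelon form.
R2 ← R2 − (1/4)·R1: [0, 21/4, -21/4, 35/4, 21/2]
R3 ← R3 − (5/4)·R1: [0, 9/4, -9/4, 15/4, 9/2]
R4 ← R4 + (3/4)·R1: [0, -3/4, 3/4, -5/4, -3/2]
R3 ← R3 − (3/7)·R2: [0, 0, 0, 0, 0]
R4 ← R4 + (1/7)·R2: [0, 0, 0, 0, 0]
Echelon form has 2 nonzero rows, so rank(C) = 2.
The rank gives the maximum number of linearly independent rows: 2.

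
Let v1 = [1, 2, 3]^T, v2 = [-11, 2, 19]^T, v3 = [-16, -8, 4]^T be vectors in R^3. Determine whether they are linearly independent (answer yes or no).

no

Form the matrix with these vectors as rows and row reduce.
R2 ← R2 + (11)·R1: [0, 24, 52]
R3 ← R3 + (16)·R1: [0, 24, 52]
R3 ← R3 − R2: [0, 0, 0]
2 nonzero rows, so the 3 vectors span a space of dimension 2.
Since 2 < 3, the vectors are linearly dependent.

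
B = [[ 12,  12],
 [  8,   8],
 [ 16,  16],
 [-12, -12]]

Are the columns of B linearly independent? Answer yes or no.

Row reduce B to echelon form.
R2 ← R2 − (2/3)·R1: [0, 0]
R3 ← R3 − (4/3)·R1: [0, 0]
R4 ← R4 + R1: [0, 0]
1 pivot among 2 columns.
Only 1 < 2 pivot columns, so the columns are linearly dependent.

no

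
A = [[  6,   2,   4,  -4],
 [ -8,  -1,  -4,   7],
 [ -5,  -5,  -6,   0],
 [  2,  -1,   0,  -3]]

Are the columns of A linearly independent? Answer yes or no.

Row reduce A to echelon form.
R2 ← R2 + (4/3)·R1: [0, 5/3, 4/3, 5/3]
R3 ← R3 + (5/6)·R1: [0, -10/3, -8/3, -10/3]
R4 ← R4 − (1/3)·R1: [0, -5/3, -4/3, -5/3]
R3 ← R3 + (2)·R2: [0, 0, 0, 0]
R4 ← R4 + R2: [0, 0, 0, 0]
2 pivots among 4 columns.
Only 2 < 4 pivot columns, so the columns are linearly dependent.

no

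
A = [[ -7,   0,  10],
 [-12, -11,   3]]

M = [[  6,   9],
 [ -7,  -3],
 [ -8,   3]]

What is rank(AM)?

2

First compute AM:
[[-122, -33],
 [-19, -66]]
Now row reduce the product.
R2 ← R2 − (19/122)·R1: [0, -7425/122]
2 nonzero rows, so rank(AM) = 2.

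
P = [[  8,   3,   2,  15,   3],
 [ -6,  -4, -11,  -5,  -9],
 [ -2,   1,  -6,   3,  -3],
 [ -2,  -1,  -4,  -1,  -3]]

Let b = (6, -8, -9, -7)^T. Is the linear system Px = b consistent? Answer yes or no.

Row reduce the augmented matrix [P | b].
R2 ← R2 + (3/4)·R1: [0, -7/4, -19/2, 25/4, -27/4, -7/2]
R3 ← R3 + (1/4)·R1: [0, 7/4, -11/2, 27/4, -9/4, -15/2]
R4 ← R4 + (1/4)·R1: [0, -1/4, -7/2, 11/4, -9/4, -11/2]
R3 ← R3 + R2: [0, 0, -15, 13, -9, -11]
R4 ← R4 − (1/7)·R2: [0, 0, -15/7, 13/7, -9/7, -5]
R4 ← R4 − (1/7)·R3: [0, 0, 0, 0, 0, -24/7]
The echelon form has 4 nonzero rows; the last pivot sits in the augmented column, so rank(P) = 3 but rank([P|b]) = 4.
Since the ranks differ, the system is inconsistent.

no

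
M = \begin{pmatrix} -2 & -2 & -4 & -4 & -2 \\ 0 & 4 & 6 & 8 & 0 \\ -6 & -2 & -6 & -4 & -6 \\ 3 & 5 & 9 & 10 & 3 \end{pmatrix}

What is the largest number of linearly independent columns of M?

2

Row reduce to echelon form.
R3 ← R3 − (3)·R1: [0, 4, 6, 8, 0]
R4 ← R4 + (3/2)·R1: [0, 2, 3, 4, 0]
R3 ← R3 − R2: [0, 0, 0, 0, 0]
R4 ← R4 − (1/2)·R2: [0, 0, 0, 0, 0]
Echelon form has 2 nonzero rows, so rank(M) = 2.
The rank gives the maximum number of linearly independent columns: 2.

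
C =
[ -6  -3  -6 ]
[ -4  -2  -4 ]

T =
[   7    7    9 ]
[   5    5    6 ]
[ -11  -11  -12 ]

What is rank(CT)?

1

First compute CT:
[[  9,   9,   0],
 [  6,   6,   0]]
Now row reduce the product.
R2 ← R2 − (2/3)·R1: [0, 0, 0]
1 nonzero row, so rank(CT) = 1.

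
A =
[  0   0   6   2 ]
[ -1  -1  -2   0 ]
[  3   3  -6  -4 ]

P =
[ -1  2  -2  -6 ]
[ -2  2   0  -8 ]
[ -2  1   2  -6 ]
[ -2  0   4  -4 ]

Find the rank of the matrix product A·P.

First compute AP:
[[-16,   6,  20, -44],
 [  7,  -6,  -2,  26],
 [ 11,   6, -34,  10]]
Now row reduce the product.
R2 ← R2 + (7/16)·R1: [0, -27/8, 27/4, 27/4]
R3 ← R3 + (11/16)·R1: [0, 81/8, -81/4, -81/4]
R3 ← R3 + (3)·R2: [0, 0, 0, 0]
2 nonzero rows, so rank(AP) = 2.

2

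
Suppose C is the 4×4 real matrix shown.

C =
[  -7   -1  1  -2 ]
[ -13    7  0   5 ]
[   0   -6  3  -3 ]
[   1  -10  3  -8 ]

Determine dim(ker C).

1

Row reduce to echelon form.
R2 ← R2 − (13/7)·R1: [0, 62/7, -13/7, 61/7]
R4 ← R4 + (1/7)·R1: [0, -71/7, 22/7, -58/7]
R3 ← R3 + (21/31)·R2: [0, 0, 54/31, 90/31]
R4 ← R4 + (71/62)·R2: [0, 0, 63/62, 105/62]
R4 ← R4 − (7/12)·R3: [0, 0, 0, 0]
3 nonzero rows, so rank(C) = 3.
C has 4 columns; by rank–nullity, nullity = 4 − 3 = 1.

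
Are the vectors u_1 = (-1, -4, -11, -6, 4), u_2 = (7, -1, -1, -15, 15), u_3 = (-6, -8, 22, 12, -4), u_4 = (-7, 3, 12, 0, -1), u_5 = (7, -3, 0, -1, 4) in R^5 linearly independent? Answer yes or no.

yes

Form the matrix with these vectors as rows and row reduce.
R2 ← R2 + (7)·R1: [0, -29, -78, -57, 43]
R3 ← R3 − (6)·R1: [0, 16, 88, 48, -28]
R4 ← R4 − (7)·R1: [0, 31, 89, 42, -29]
R5 ← R5 + (7)·R1: [0, -31, -77, -43, 32]
R3 ← R3 + (16/29)·R2: [0, 0, 1304/29, 480/29, -124/29]
R4 ← R4 + (31/29)·R2: [0, 0, 163/29, -549/29, 492/29]
R5 ← R5 − (31/29)·R2: [0, 0, 185/29, 520/29, -405/29]
R4 ← R4 − (1/8)·R3: [0, 0, 0, -21, 35/2]
R5 ← R5 − (185/1304)·R3: [0, 0, 0, 2540/163, -4355/326]
R5 ← R5 + (2540/3423)·R4: [0, 0, 0, 0, -365/978]
5 nonzero rows, so the 5 vectors span a space of dimension 5.
Since 5 = 5, the vectors are linearly independent.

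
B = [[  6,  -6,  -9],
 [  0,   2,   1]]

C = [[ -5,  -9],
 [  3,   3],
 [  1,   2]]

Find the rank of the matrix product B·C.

First compute BC:
[[-57, -90],
 [  7,   8]]
Now row reduce the product.
R2 ← R2 + (7/57)·R1: [0, -58/19]
2 nonzero rows, so rank(BC) = 2.

2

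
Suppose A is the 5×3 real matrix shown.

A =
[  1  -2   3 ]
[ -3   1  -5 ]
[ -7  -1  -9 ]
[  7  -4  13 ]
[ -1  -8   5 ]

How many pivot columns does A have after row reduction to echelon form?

Row reduce to echelon form.
R2 ← R2 + (3)·R1: [0, -5, 4]
R3 ← R3 + (7)·R1: [0, -15, 12]
R4 ← R4 − (7)·R1: [0, 10, -8]
R5 ← R5 + R1: [0, -10, 8]
R3 ← R3 − (3)·R2: [0, 0, 0]
R4 ← R4 + (2)·R2: [0, 0, 0]
R5 ← R5 − (2)·R2: [0, 0, 0]
Echelon form has 2 nonzero rows, so rank(A) = 2.
Each nonzero row contributes one pivot column: 2 pivot columns.

2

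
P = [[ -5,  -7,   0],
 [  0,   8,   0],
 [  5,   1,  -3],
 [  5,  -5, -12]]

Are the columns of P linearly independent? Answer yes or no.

yes

Row reduce P to echelon form.
R3 ← R3 + R1: [0, -6, -3]
R4 ← R4 + R1: [0, -12, -12]
R3 ← R3 + (3/4)·R2: [0, 0, -3]
R4 ← R4 + (3/2)·R2: [0, 0, -12]
R4 ← R4 − (4)·R3: [0, 0, 0]
3 pivots among 3 columns.
Every column is a pivot column, so the columns are linearly independent.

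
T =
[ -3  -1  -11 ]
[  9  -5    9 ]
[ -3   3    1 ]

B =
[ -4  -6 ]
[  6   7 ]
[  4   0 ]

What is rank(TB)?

First compute TB:
[[-38,  11],
 [-30, -89],
 [ 34,  39]]
Now row reduce the product.
R2 ← R2 − (15/19)·R1: [0, -1856/19]
R3 ← R3 + (17/19)·R1: [0, 928/19]
R3 ← R3 + (1/2)·R2: [0, 0]
2 nonzero rows, so rank(TB) = 2.

2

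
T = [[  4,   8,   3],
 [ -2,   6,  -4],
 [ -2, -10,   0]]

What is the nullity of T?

Row reduce to echelon form.
R2 ← R2 + (1/2)·R1: [0, 10, -5/2]
R3 ← R3 + (1/2)·R1: [0, -6, 3/2]
R3 ← R3 + (3/5)·R2: [0, 0, 0]
2 nonzero rows, so rank(T) = 2.
T has 3 columns; by rank–nullity, nullity = 3 − 2 = 1.

1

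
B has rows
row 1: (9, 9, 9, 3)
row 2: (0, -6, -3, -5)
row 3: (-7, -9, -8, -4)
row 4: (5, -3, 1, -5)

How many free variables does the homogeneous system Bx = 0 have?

Row reduce to echelon form.
R3 ← R3 + (7/9)·R1: [0, -2, -1, -5/3]
R4 ← R4 − (5/9)·R1: [0, -8, -4, -20/3]
R3 ← R3 − (1/3)·R2: [0, 0, 0, 0]
R4 ← R4 − (4/3)·R2: [0, 0, 0, 0]
2 nonzero rows, so rank(B) = 2.
B has 4 columns; by rank–nullity, nullity = 4 − 2 = 2.

2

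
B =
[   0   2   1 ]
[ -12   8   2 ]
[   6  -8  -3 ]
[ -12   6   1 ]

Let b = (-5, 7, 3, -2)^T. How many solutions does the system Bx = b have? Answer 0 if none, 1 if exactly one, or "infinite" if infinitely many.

Row reduce the augmented matrix [B | b].
Swap R1 ↔ R2
R3 ← R3 + (1/2)·R1: [0, -4, -2, 13/2]
R4 ← R4 − R1: [0, -2, -1, -9]
R3 ← R3 + (2)·R2: [0, 0, 0, -7/2]
R4 ← R4 + R2: [0, 0, 0, -14]
R4 ← R4 − (4)·R3: [0, 0, 0, 0]
The echelon form has 3 nonzero rows; the last pivot sits in the augmented column, so rank(B) = 2 but rank([B|b]) = 3.
Since the ranks differ, the system is inconsistent.
It has no solutions.

0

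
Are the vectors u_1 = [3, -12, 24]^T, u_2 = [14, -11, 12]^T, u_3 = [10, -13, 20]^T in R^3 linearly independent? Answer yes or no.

Form the matrix with these vectors as rows and row reduce.
R2 ← R2 − (14/3)·R1: [0, 45, -100]
R3 ← R3 − (10/3)·R1: [0, 27, -60]
R3 ← R3 − (3/5)·R2: [0, 0, 0]
2 nonzero rows, so the 3 vectors span a space of dimension 2.
Since 2 < 3, the vectors are linearly dependent.

no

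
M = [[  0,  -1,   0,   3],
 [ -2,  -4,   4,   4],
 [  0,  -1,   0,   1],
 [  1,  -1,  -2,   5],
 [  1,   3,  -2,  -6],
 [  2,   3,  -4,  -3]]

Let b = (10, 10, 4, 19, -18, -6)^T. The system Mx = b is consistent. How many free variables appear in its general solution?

1

Row reduce the augmented matrix [M | b].
Swap R1 ↔ R2
R4 ← R4 + (1/2)·R1: [0, -3, 0, 7, 24]
R5 ← R5 + (1/2)·R1: [0, 1, 0, -4, -13]
R6 ← R6 + R1: [0, -1, 0, 1, 4]
R3 ← R3 − R2: [0, 0, 0, -2, -6]
R4 ← R4 − (3)·R2: [0, 0, 0, -2, -6]
R5 ← R5 + R2: [0, 0, 0, -1, -3]
R6 ← R6 − R2: [0, 0, 0, -2, -6]
R4 ← R4 − R3: [0, 0, 0, 0, 0]
R5 ← R5 − (1/2)·R3: [0, 0, 0, 0, 0]
R6 ← R6 − R3: [0, 0, 0, 0, 0]
The echelon form has 3 nonzero rows, and every pivot lies in the first 4 columns, so rank(M) = rank([M|b]) = 3.
The system is consistent.
Free variables = (unknowns) − (rank) = 4 − 3 = 1.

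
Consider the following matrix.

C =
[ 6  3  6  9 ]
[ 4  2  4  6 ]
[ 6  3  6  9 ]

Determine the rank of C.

Row reduce to echelon form.
R2 ← R2 − (2/3)·R1: [0, 0, 0, 0]
R3 ← R3 − R1: [0, 0, 0, 0]
Echelon form has 1 nonzero row, so rank(C) = 1.

1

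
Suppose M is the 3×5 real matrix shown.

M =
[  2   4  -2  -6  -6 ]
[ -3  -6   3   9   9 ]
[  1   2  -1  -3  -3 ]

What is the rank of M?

Row reduce to echelon form.
R2 ← R2 + (3/2)·R1: [0, 0, 0, 0, 0]
R3 ← R3 − (1/2)·R1: [0, 0, 0, 0, 0]
Echelon form has 1 nonzero row, so rank(M) = 1.

1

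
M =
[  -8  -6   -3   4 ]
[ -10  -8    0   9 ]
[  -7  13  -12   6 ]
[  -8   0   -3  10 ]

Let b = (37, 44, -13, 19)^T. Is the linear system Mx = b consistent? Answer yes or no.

Row reduce the augmented matrix [M | b].
R2 ← R2 − (5/4)·R1: [0, -1/2, 15/4, 4, -9/4]
R3 ← R3 − (7/8)·R1: [0, 73/4, -75/8, 5/2, -363/8]
R4 ← R4 − R1: [0, 6, 0, 6, -18]
R3 ← R3 + (73/2)·R2: [0, 0, 255/2, 297/2, -255/2]
R4 ← R4 + (12)·R2: [0, 0, 45, 54, -45]
R4 ← R4 − (6/17)·R3: [0, 0, 0, 27/17, 0]
The echelon form has 4 nonzero rows, and every pivot lies in the first 4 columns, so rank(M) = rank([M|b]) = 4.
The system is consistent.

yes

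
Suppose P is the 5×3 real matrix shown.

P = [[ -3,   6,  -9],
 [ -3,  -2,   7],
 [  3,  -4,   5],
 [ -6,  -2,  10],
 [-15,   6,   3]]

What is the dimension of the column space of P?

Row reduce to echelon form.
R2 ← R2 − R1: [0, -8, 16]
R3 ← R3 + R1: [0, 2, -4]
R4 ← R4 − (2)·R1: [0, -14, 28]
R5 ← R5 − (5)·R1: [0, -24, 48]
R3 ← R3 + (1/4)·R2: [0, 0, 0]
R4 ← R4 − (7/4)·R2: [0, 0, 0]
R5 ← R5 − (3)·R2: [0, 0, 0]
Echelon form has 2 nonzero rows, so rank(P) = 2.
The column space has dimension equal to the rank: 2.

2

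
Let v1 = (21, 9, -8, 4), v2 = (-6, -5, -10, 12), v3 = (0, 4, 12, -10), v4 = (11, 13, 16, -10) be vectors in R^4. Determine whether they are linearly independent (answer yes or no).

Form the matrix with these vectors as rows and row reduce.
R2 ← R2 + (2/7)·R1: [0, -17/7, -86/7, 92/7]
R4 ← R4 − (11/21)·R1: [0, 58/7, 424/21, -254/21]
R3 ← R3 + (28/17)·R2: [0, 0, -140/17, 198/17]
R4 ← R4 + (58/17)·R2: [0, 0, -1108/51, 1670/51]
R4 ← R4 − (277/105)·R3: [0, 0, 0, 212/105]
4 nonzero rows, so the 4 vectors span a space of dimension 4.
Since 4 = 4, the vectors are linearly independent.

yes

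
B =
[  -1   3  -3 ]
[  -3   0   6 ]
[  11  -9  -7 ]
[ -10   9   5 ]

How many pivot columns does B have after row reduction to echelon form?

Row reduce to echelon form.
R2 ← R2 − (3)·R1: [0, -9, 15]
R3 ← R3 + (11)·R1: [0, 24, -40]
R4 ← R4 − (10)·R1: [0, -21, 35]
R3 ← R3 + (8/3)·R2: [0, 0, 0]
R4 ← R4 − (7/3)·R2: [0, 0, 0]
Echelon form has 2 nonzero rows, so rank(B) = 2.
Each nonzero row contributes one pivot column: 2 pivot columns.

2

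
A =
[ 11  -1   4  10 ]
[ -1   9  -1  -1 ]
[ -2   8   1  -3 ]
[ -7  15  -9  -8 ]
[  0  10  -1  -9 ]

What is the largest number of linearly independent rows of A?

4

Row reduce to echelon form.
R2 ← R2 + (1/11)·R1: [0, 98/11, -7/11, -1/11]
R3 ← R3 + (2/11)·R1: [0, 86/11, 19/11, -13/11]
R4 ← R4 + (7/11)·R1: [0, 158/11, -71/11, -18/11]
R3 ← R3 − (43/49)·R2: [0, 0, 16/7, -54/49]
R4 ← R4 − (79/49)·R2: [0, 0, -38/7, -73/49]
R5 ← R5 − (55/49)·R2: [0, 0, -2/7, -436/49]
R4 ← R4 + (19/8)·R3: [0, 0, 0, -115/28]
R5 ← R5 + (1/8)·R3: [0, 0, 0, -253/28]
R5 ← R5 − (11/5)·R4: [0, 0, 0, 0]
Echelon form has 4 nonzero rows, so rank(A) = 4.
The rank gives the maximum number of linearly independent rows: 4.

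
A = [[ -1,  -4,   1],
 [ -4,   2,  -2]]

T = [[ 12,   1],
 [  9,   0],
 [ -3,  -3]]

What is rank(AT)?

2

First compute AT:
[[-51,  -4],
 [-24,   2]]
Now row reduce the product.
R2 ← R2 − (8/17)·R1: [0, 66/17]
2 nonzero rows, so rank(AT) = 2.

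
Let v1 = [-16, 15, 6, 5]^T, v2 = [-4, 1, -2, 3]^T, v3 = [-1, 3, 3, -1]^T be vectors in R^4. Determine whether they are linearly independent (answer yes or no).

no

Form the matrix with these vectors as rows and row reduce.
R2 ← R2 − (1/4)·R1: [0, -11/4, -7/2, 7/4]
R3 ← R3 − (1/16)·R1: [0, 33/16, 21/8, -21/16]
R3 ← R3 + (3/4)·R2: [0, 0, 0, 0]
2 nonzero rows, so the 3 vectors span a space of dimension 2.
Since 2 < 3, the vectors are linearly dependent.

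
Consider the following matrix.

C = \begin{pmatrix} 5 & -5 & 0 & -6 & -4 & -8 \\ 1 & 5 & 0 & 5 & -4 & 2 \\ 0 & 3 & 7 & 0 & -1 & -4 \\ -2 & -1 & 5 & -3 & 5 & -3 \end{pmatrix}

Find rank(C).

4

Row reduce to echelon form.
R2 ← R2 − (1/5)·R1: [0, 6, 0, 31/5, -16/5, 18/5]
R4 ← R4 + (2/5)·R1: [0, -3, 5, -27/5, 17/5, -31/5]
R3 ← R3 − (1/2)·R2: [0, 0, 7, -31/10, 3/5, -29/5]
R4 ← R4 + (1/2)·R2: [0, 0, 5, -23/10, 9/5, -22/5]
R4 ← R4 − (5/7)·R3: [0, 0, 0, -3/35, 48/35, -9/35]
Echelon form has 4 nonzero rows, so rank(C) = 4.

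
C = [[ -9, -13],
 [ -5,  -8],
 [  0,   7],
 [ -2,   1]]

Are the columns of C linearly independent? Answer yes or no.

yes

Row reduce C to echelon form.
R2 ← R2 − (5/9)·R1: [0, -7/9]
R4 ← R4 − (2/9)·R1: [0, 35/9]
R3 ← R3 + (9)·R2: [0, 0]
R4 ← R4 + (5)·R2: [0, 0]
2 pivots among 2 columns.
Every column is a pivot column, so the columns are linearly independent.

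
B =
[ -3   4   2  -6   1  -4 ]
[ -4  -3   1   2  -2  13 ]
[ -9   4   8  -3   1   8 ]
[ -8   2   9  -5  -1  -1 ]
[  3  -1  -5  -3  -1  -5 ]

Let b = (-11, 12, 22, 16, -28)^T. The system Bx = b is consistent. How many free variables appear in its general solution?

Row reduce the augmented matrix [B | b].
R2 ← R2 − (4/3)·R1: [0, -25/3, -5/3, 10, -10/3, 55/3, 80/3]
R3 ← R3 − (3)·R1: [0, -8, 2, 15, -2, 20, 55]
R4 ← R4 − (8/3)·R1: [0, -26/3, 11/3, 11, -11/3, 29/3, 136/3]
R5 ← R5 + R1: [0, 3, -3, -9, 0, -9, -39]
R3 ← R3 − (24/25)·R2: [0, 0, 18/5, 27/5, 6/5, 12/5, 147/5]
R4 ← R4 − (26/25)·R2: [0, 0, 27/5, 3/5, -1/5, -47/5, 88/5]
R5 ← R5 + (9/25)·R2: [0, 0, -18/5, -27/5, -6/5, -12/5, -147/5]
R4 ← R4 − (3/2)·R3: [0, 0, 0, -15/2, -2, -13, -53/2]
R5 ← R5 + R3: [0, 0, 0, 0, 0, 0, 0]
The echelon form has 4 nonzero rows, and every pivot lies in the first 6 columns, so rank(B) = rank([B|b]) = 4.
The system is consistent.
Free variables = (unknowns) − (rank) = 6 − 4 = 2.

2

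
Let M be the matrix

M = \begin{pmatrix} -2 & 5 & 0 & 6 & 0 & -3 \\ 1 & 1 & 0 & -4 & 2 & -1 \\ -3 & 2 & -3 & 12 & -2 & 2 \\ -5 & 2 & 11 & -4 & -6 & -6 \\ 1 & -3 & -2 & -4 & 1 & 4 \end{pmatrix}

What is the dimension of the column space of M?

Row reduce to echelon form.
R2 ← R2 + (1/2)·R1: [0, 7/2, 0, -1, 2, -5/2]
R3 ← R3 − (3/2)·R1: [0, -11/2, -3, 3, -2, 13/2]
R4 ← R4 − (5/2)·R1: [0, -21/2, 11, -19, -6, 3/2]
R5 ← R5 + (1/2)·R1: [0, -1/2, -2, -1, 1, 5/2]
R3 ← R3 + (11/7)·R2: [0, 0, -3, 10/7, 8/7, 18/7]
R4 ← R4 + (3)·R2: [0, 0, 11, -22, 0, -6]
R5 ← R5 + (1/7)·R2: [0, 0, -2, -8/7, 9/7, 15/7]
R4 ← R4 + (11/3)·R3: [0, 0, 0, -352/21, 88/21, 24/7]
R5 ← R5 − (2/3)·R3: [0, 0, 0, -44/21, 11/21, 3/7]
R5 ← R5 − (1/8)·R4: [0, 0, 0, 0, 0, 0]
Echelon form has 4 nonzero rows, so rank(M) = 4.
The column space has dimension equal to the rank: 4.

4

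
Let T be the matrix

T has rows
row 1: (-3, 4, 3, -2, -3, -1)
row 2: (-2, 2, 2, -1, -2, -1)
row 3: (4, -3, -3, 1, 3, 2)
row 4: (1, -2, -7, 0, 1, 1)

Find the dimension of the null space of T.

2

Row reduce to echelon form.
R2 ← R2 − (2/3)·R1: [0, -2/3, 0, 1/3, 0, -1/3]
R3 ← R3 + (4/3)·R1: [0, 7/3, 1, -5/3, -1, 2/3]
R4 ← R4 + (1/3)·R1: [0, -2/3, -6, -2/3, 0, 2/3]
R3 ← R3 + (7/2)·R2: [0, 0, 1, -1/2, -1, -1/2]
R4 ← R4 − R2: [0, 0, -6, -1, 0, 1]
R4 ← R4 + (6)·R3: [0, 0, 0, -4, -6, -2]
4 nonzero rows, so rank(T) = 4.
T has 6 columns; by rank–nullity, nullity = 6 − 4 = 2.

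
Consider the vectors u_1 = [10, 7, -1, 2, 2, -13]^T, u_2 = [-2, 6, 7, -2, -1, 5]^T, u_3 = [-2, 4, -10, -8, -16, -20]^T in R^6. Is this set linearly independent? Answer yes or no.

Form the matrix with these vectors as rows and row reduce.
R2 ← R2 + (1/5)·R1: [0, 37/5, 34/5, -8/5, -3/5, 12/5]
R3 ← R3 + (1/5)·R1: [0, 27/5, -51/5, -38/5, -78/5, -113/5]
R3 ← R3 − (27/37)·R2: [0, 0, -561/37, -238/37, -561/37, -901/37]
3 nonzero rows, so the 3 vectors span a space of dimension 3.
Since 3 = 3, the vectors are linearly independent.

yes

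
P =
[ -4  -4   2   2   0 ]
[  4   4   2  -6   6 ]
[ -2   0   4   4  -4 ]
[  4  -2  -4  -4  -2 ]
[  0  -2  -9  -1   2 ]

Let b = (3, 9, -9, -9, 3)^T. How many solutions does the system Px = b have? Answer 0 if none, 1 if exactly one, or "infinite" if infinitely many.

Row reduce the augmented matrix [P | b].
R2 ← R2 + R1: [0, 0, 4, -4, 6, 12]
R3 ← R3 − (1/2)·R1: [0, 2, 3, 3, -4, -21/2]
R4 ← R4 + R1: [0, -6, -2, -2, -2, -6]
Swap R2 ↔ R3
R4 ← R4 + (3)·R2: [0, 0, 7, 7, -14, -75/2]
R5 ← R5 + R2: [0, 0, -6, 2, -2, -15/2]
R4 ← R4 − (7/4)·R3: [0, 0, 0, 14, -49/2, -117/2]
R5 ← R5 + (3/2)·R3: [0, 0, 0, -4, 7, 21/2]
R5 ← R5 + (2/7)·R4: [0, 0, 0, 0, 0, -87/14]
The echelon form has 5 nonzero rows; the last pivot sits in the augmented column, so rank(P) = 4 but rank([P|b]) = 5.
Since the ranks differ, the system is inconsistent.
It has no solutions.

0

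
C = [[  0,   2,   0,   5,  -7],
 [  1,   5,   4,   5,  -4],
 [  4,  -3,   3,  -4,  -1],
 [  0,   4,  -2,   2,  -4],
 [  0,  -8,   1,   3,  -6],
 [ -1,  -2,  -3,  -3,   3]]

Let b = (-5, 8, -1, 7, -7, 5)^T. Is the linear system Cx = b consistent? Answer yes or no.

Row reduce the augmented matrix [C | b].
Swap R1 ↔ R2
R3 ← R3 − (4)·R1: [0, -23, -13, -24, 15, -33]
R6 ← R6 + R1: [0, 3, 1, 2, -1, 13]
R3 ← R3 + (23/2)·R2: [0, 0, -13, 67/2, -131/2, -181/2]
R4 ← R4 − (2)·R2: [0, 0, -2, -8, 10, 17]
R5 ← R5 + (4)·R2: [0, 0, 1, 23, -34, -27]
R6 ← R6 − (3/2)·R2: [0, 0, 1, -11/2, 19/2, 41/2]
R4 ← R4 − (2/13)·R3: [0, 0, 0, -171/13, 261/13, 402/13]
R5 ← R5 + (1/13)·R3: [0, 0, 0, 665/26, -1015/26, -883/26]
R6 ← R6 + (1/13)·R3: [0, 0, 0, -38/13, 58/13, 176/13]
R5 ← R5 + (35/18)·R4: [0, 0, 0, 0, 0, 157/6]
R6 ← R6 − (2/9)·R4: [0, 0, 0, 0, 0, 20/3]
R6 ← R6 − (40/157)·R5: [0, 0, 0, 0, 0, 0]
The echelon form has 5 nonzero rows; the last pivot sits in the augmented column, so rank(C) = 4 but rank([C|b]) = 5.
Since the ranks differ, the system is inconsistent.

no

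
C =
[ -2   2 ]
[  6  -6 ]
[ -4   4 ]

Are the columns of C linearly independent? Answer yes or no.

no

Row reduce C to echelon form.
R2 ← R2 + (3)·R1: [0, 0]
R3 ← R3 − (2)·R1: [0, 0]
1 pivot among 2 columns.
Only 1 < 2 pivot columns, so the columns are linearly dependent.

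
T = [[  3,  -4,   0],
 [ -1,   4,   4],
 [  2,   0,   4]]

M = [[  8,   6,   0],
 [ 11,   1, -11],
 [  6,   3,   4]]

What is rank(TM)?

2

First compute TM:
[[-20,  14,  44],
 [ 60,  10, -28],
 [ 40,  24,  16]]
Now row reduce the product.
R2 ← R2 + (3)·R1: [0, 52, 104]
R3 ← R3 + (2)·R1: [0, 52, 104]
R3 ← R3 − R2: [0, 0, 0]
2 nonzero rows, so rank(TM) = 2.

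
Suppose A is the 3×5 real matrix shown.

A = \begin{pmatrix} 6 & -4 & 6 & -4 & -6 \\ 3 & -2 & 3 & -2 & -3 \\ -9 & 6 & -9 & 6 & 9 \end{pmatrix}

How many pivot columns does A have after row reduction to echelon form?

1

Row reduce to echelon form.
R2 ← R2 − (1/2)·R1: [0, 0, 0, 0, 0]
R3 ← R3 + (3/2)·R1: [0, 0, 0, 0, 0]
Echelon form has 1 nonzero row, so rank(A) = 1.
Each nonzero row contributes one pivot column: 1 pivot columns.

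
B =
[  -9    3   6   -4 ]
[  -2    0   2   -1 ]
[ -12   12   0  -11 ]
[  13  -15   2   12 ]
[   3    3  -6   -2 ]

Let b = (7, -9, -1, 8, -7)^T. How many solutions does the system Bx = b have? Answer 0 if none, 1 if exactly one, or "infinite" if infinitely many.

0

Row reduce the augmented matrix [B | b].
R2 ← R2 − (2/9)·R1: [0, -2/3, 2/3, -1/9, -95/9]
R3 ← R3 − (4/3)·R1: [0, 8, -8, -17/3, -31/3]
R4 ← R4 + (13/9)·R1: [0, -32/3, 32/3, 56/9, 163/9]
R5 ← R5 + (1/3)·R1: [0, 4, -4, -10/3, -14/3]
R3 ← R3 + (12)·R2: [0, 0, 0, -7, -137]
R4 ← R4 − (16)·R2: [0, 0, 0, 8, 187]
R5 ← R5 + (6)·R2: [0, 0, 0, -4, -68]
R4 ← R4 + (8/7)·R3: [0, 0, 0, 0, 213/7]
R5 ← R5 − (4/7)·R3: [0, 0, 0, 0, 72/7]
R5 ← R5 − (24/71)·R4: [0, 0, 0, 0, 0]
The echelon form has 4 nonzero rows; the last pivot sits in the augmented column, so rank(B) = 3 but rank([B|b]) = 4.
Since the ranks differ, the system is inconsistent.
It has no solutions.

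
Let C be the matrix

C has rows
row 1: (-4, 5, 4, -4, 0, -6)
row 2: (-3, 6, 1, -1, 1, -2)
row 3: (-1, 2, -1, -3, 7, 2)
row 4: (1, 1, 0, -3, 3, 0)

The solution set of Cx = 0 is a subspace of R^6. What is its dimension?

2

Row reduce to echelon form.
R2 ← R2 − (3/4)·R1: [0, 9/4, -2, 2, 1, 5/2]
R3 ← R3 − (1/4)·R1: [0, 3/4, -2, -2, 7, 7/2]
R4 ← R4 + (1/4)·R1: [0, 9/4, 1, -4, 3, -3/2]
R3 ← R3 − (1/3)·R2: [0, 0, -4/3, -8/3, 20/3, 8/3]
R4 ← R4 − R2: [0, 0, 3, -6, 2, -4]
R4 ← R4 + (9/4)·R3: [0, 0, 0, -12, 17, 2]
4 nonzero rows, so rank(C) = 4.
C has 6 columns; by rank–nullity, nullity = 6 − 4 = 2.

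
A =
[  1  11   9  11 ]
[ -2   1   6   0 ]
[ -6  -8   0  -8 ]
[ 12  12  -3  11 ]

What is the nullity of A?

Row reduce to echelon form.
R2 ← R2 + (2)·R1: [0, 23, 24, 22]
R3 ← R3 + (6)·R1: [0, 58, 54, 58]
R4 ← R4 − (12)·R1: [0, -120, -111, -121]
R3 ← R3 − (58/23)·R2: [0, 0, -150/23, 58/23]
R4 ← R4 + (120/23)·R2: [0, 0, 327/23, -143/23]
R4 ← R4 + (109/50)·R3: [0, 0, 0, -18/25]
4 nonzero rows, so rank(A) = 4.
A has 4 columns; by rank–nullity, nullity = 4 − 4 = 0.

0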